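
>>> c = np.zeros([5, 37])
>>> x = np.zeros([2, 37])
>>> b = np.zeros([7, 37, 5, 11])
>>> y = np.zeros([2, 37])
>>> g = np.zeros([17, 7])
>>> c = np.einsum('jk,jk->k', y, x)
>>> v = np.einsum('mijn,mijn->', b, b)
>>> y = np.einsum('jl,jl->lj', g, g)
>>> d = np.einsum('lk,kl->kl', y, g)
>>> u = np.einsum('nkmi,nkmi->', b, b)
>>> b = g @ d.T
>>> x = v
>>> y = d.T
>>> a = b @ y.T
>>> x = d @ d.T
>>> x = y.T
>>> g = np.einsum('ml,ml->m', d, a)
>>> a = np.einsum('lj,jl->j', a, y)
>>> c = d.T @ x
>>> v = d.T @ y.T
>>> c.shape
(7, 7)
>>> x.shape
(17, 7)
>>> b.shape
(17, 17)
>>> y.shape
(7, 17)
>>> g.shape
(17,)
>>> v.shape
(7, 7)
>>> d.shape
(17, 7)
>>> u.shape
()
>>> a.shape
(7,)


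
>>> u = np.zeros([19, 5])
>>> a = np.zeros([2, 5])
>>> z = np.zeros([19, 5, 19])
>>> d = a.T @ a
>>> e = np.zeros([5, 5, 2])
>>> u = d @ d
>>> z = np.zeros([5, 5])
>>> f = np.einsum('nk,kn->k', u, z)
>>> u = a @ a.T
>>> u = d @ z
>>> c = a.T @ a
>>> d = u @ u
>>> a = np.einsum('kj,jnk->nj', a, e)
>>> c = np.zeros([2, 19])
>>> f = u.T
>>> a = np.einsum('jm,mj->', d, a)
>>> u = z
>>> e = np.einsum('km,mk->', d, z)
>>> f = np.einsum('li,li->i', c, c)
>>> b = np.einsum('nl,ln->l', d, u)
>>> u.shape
(5, 5)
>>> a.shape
()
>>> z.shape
(5, 5)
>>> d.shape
(5, 5)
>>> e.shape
()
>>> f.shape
(19,)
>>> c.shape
(2, 19)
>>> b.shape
(5,)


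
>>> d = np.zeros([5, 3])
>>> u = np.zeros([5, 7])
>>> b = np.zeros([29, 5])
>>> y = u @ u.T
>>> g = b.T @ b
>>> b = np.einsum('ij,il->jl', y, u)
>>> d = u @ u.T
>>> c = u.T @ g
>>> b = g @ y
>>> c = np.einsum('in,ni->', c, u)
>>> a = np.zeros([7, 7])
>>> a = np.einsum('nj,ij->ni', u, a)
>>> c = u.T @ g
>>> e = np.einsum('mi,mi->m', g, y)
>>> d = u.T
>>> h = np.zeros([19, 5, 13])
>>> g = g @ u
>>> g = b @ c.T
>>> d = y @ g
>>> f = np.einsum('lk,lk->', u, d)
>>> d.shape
(5, 7)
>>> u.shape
(5, 7)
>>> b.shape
(5, 5)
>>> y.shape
(5, 5)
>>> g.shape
(5, 7)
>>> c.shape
(7, 5)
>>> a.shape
(5, 7)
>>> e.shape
(5,)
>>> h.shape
(19, 5, 13)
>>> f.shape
()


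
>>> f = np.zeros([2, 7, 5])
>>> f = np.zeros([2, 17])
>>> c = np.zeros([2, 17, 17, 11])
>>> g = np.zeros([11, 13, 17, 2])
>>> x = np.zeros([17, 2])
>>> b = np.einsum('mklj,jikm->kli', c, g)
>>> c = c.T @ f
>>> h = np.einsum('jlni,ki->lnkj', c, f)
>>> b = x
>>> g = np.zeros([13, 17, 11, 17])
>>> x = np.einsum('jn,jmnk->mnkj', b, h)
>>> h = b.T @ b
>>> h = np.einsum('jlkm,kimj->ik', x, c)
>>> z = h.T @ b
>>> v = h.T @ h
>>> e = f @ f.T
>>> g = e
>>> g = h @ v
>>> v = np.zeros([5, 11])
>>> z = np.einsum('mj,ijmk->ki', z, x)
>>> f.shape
(2, 17)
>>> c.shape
(11, 17, 17, 17)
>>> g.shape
(17, 11)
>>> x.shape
(17, 2, 11, 17)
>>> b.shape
(17, 2)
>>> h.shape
(17, 11)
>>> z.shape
(17, 17)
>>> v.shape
(5, 11)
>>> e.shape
(2, 2)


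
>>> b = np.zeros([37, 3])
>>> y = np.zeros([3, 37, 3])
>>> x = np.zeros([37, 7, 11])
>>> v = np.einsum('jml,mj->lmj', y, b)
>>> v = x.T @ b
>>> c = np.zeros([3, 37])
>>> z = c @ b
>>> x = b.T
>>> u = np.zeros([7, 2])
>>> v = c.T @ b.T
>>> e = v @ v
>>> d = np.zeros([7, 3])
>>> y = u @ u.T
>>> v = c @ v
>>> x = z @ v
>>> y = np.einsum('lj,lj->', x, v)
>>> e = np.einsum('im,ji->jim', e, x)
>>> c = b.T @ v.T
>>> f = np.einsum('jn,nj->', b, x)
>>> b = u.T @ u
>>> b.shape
(2, 2)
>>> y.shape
()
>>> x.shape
(3, 37)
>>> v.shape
(3, 37)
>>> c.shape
(3, 3)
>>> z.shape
(3, 3)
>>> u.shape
(7, 2)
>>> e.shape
(3, 37, 37)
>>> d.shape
(7, 3)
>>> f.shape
()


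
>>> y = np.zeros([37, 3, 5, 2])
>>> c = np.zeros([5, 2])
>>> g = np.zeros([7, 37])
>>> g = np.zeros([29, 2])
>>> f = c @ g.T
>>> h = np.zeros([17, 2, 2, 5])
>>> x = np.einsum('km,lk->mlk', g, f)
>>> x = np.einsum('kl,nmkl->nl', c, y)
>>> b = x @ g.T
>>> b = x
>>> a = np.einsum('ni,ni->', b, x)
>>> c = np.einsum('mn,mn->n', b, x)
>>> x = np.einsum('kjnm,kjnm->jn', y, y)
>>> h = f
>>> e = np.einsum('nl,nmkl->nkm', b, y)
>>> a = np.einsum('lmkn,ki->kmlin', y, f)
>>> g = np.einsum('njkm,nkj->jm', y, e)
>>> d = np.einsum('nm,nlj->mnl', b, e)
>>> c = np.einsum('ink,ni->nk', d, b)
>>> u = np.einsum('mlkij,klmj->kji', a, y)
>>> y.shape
(37, 3, 5, 2)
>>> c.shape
(37, 5)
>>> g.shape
(3, 2)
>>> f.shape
(5, 29)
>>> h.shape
(5, 29)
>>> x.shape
(3, 5)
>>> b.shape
(37, 2)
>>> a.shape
(5, 3, 37, 29, 2)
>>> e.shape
(37, 5, 3)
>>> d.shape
(2, 37, 5)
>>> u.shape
(37, 2, 29)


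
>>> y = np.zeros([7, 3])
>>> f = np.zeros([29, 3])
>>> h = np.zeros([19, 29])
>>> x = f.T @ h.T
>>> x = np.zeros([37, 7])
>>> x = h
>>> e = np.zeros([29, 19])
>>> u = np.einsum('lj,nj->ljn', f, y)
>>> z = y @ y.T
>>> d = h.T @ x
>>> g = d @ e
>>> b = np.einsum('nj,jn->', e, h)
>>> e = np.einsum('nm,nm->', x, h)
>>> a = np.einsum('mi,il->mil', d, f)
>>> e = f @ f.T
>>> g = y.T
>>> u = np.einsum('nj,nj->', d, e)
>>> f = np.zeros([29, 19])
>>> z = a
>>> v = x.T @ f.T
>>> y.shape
(7, 3)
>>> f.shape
(29, 19)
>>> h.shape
(19, 29)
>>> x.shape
(19, 29)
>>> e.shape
(29, 29)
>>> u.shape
()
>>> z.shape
(29, 29, 3)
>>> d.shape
(29, 29)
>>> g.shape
(3, 7)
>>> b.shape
()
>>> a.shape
(29, 29, 3)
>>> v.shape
(29, 29)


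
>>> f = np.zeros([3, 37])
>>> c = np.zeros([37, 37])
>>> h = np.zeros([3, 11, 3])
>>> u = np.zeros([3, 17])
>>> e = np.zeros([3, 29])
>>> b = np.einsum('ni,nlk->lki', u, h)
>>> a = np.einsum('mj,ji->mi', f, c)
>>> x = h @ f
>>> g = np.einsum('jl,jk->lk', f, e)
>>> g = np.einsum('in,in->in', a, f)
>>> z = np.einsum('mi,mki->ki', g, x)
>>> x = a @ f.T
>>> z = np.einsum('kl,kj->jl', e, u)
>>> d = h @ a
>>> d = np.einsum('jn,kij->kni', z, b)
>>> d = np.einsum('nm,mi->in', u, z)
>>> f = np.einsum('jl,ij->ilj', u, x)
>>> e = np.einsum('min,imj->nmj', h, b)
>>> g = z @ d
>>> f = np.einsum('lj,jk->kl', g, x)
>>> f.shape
(3, 17)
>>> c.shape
(37, 37)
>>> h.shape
(3, 11, 3)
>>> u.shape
(3, 17)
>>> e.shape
(3, 3, 17)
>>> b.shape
(11, 3, 17)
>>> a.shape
(3, 37)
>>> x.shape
(3, 3)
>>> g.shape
(17, 3)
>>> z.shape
(17, 29)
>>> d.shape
(29, 3)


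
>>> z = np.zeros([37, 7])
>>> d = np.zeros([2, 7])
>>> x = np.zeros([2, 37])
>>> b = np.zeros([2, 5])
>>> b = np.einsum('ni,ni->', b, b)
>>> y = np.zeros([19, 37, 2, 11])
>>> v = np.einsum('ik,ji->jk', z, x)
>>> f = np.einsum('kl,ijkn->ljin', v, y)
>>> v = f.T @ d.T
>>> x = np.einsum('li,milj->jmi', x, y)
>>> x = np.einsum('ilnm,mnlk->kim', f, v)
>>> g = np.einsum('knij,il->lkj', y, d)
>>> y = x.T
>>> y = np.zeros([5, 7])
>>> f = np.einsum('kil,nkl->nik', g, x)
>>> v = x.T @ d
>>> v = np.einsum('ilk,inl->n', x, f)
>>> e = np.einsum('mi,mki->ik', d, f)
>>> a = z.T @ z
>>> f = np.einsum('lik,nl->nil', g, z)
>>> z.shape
(37, 7)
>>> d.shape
(2, 7)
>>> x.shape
(2, 7, 11)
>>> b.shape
()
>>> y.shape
(5, 7)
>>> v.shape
(19,)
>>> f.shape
(37, 19, 7)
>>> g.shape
(7, 19, 11)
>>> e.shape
(7, 19)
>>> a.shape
(7, 7)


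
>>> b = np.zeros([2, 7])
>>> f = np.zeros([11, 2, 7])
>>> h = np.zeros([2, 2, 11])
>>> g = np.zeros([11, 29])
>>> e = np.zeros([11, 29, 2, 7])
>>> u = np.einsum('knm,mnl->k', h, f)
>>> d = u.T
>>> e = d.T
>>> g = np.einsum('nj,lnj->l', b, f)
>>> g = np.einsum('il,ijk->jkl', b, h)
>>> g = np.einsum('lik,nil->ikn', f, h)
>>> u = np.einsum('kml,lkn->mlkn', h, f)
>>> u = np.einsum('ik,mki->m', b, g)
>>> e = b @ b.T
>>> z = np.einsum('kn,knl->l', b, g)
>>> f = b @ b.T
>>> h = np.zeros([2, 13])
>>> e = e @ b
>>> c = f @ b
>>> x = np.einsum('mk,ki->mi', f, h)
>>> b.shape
(2, 7)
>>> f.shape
(2, 2)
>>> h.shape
(2, 13)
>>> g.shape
(2, 7, 2)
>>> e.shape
(2, 7)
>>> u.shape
(2,)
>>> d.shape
(2,)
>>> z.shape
(2,)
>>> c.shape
(2, 7)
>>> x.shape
(2, 13)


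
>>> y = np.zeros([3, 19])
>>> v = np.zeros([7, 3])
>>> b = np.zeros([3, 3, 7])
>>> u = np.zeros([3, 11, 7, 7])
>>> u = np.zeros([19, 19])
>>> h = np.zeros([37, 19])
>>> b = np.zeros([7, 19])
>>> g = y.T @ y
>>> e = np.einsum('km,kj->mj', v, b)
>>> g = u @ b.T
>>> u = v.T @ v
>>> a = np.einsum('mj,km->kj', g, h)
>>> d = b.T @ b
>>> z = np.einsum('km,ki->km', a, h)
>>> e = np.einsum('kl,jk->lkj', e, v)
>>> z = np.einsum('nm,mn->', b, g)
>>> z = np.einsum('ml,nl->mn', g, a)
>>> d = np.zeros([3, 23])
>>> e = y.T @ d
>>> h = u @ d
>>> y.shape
(3, 19)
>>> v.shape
(7, 3)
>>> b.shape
(7, 19)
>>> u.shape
(3, 3)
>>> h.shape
(3, 23)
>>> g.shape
(19, 7)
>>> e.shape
(19, 23)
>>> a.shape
(37, 7)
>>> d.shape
(3, 23)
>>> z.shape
(19, 37)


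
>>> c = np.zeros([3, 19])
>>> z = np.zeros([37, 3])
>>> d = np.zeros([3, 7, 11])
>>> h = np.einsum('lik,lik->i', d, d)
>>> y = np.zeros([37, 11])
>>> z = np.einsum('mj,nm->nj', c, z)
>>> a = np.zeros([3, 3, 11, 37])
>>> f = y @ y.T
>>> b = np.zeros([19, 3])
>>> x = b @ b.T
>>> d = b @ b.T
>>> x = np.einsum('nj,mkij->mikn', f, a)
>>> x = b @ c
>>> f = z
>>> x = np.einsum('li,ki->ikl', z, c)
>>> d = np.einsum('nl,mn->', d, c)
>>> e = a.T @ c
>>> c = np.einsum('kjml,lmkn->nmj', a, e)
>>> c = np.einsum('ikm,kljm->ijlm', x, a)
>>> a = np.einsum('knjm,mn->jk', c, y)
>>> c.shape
(19, 11, 3, 37)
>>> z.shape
(37, 19)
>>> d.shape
()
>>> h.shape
(7,)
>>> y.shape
(37, 11)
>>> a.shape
(3, 19)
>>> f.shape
(37, 19)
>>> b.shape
(19, 3)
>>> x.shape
(19, 3, 37)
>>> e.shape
(37, 11, 3, 19)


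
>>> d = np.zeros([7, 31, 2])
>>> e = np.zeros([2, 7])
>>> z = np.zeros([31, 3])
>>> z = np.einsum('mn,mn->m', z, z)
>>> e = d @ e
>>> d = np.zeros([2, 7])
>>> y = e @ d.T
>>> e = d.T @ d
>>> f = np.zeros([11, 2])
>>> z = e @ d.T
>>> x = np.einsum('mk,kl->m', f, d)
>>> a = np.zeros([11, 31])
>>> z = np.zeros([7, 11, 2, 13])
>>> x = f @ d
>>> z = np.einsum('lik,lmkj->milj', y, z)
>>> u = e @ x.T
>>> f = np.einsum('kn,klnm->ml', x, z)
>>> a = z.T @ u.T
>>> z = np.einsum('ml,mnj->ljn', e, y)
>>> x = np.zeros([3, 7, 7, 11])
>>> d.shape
(2, 7)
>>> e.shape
(7, 7)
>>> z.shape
(7, 2, 31)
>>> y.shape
(7, 31, 2)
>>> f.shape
(13, 31)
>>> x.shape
(3, 7, 7, 11)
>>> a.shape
(13, 7, 31, 7)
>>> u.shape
(7, 11)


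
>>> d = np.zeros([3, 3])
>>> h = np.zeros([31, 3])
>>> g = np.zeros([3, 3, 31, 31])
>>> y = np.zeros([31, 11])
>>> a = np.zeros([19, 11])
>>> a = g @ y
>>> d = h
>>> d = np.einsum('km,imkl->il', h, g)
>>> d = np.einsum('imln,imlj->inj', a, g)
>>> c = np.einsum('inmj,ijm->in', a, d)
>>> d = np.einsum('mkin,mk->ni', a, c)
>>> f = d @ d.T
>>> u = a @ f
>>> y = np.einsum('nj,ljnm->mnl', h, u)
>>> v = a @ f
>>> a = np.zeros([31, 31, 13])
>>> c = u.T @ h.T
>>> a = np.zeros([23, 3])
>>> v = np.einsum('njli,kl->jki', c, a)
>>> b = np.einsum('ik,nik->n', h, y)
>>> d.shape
(11, 31)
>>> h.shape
(31, 3)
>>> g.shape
(3, 3, 31, 31)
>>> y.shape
(11, 31, 3)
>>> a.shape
(23, 3)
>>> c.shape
(11, 31, 3, 31)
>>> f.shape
(11, 11)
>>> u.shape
(3, 3, 31, 11)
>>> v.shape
(31, 23, 31)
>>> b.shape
(11,)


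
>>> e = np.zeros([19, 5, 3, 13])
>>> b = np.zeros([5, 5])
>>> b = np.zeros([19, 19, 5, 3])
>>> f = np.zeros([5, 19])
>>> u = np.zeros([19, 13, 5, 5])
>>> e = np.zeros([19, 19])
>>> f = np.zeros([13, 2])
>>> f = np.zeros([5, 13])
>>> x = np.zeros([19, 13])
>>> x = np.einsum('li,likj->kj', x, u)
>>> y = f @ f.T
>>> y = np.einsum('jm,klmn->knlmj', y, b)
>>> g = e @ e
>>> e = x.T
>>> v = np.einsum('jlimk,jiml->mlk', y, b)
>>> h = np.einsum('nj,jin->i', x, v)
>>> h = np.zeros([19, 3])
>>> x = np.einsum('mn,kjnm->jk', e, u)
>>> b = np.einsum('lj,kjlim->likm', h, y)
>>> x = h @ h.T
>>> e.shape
(5, 5)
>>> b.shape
(19, 5, 19, 5)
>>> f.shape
(5, 13)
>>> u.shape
(19, 13, 5, 5)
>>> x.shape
(19, 19)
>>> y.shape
(19, 3, 19, 5, 5)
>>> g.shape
(19, 19)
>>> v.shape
(5, 3, 5)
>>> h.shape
(19, 3)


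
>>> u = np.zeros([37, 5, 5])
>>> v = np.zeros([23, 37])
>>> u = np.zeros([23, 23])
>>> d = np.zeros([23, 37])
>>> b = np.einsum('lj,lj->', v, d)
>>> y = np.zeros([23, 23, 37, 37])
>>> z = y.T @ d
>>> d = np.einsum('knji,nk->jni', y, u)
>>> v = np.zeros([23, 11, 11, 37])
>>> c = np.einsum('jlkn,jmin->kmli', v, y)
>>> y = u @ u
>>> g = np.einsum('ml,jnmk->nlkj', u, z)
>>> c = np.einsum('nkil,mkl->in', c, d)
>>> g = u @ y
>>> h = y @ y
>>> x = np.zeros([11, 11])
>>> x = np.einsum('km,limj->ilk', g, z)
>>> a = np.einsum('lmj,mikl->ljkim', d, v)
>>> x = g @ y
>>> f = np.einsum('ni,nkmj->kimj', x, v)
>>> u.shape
(23, 23)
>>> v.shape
(23, 11, 11, 37)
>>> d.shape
(37, 23, 37)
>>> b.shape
()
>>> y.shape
(23, 23)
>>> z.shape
(37, 37, 23, 37)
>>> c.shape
(11, 11)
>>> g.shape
(23, 23)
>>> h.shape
(23, 23)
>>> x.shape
(23, 23)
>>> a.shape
(37, 37, 11, 11, 23)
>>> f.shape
(11, 23, 11, 37)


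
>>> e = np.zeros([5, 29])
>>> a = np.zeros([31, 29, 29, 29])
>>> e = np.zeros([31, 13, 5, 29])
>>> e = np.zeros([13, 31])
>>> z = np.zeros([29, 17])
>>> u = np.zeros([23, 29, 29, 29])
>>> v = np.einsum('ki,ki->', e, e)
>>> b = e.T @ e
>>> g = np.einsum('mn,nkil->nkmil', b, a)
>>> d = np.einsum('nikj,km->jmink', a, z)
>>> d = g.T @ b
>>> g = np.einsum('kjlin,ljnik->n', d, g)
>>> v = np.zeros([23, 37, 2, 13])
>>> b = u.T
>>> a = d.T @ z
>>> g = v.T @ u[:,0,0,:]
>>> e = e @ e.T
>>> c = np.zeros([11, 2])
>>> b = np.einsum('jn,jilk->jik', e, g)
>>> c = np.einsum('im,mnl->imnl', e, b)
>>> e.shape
(13, 13)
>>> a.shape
(31, 29, 31, 29, 17)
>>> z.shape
(29, 17)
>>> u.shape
(23, 29, 29, 29)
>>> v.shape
(23, 37, 2, 13)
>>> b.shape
(13, 2, 29)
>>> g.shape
(13, 2, 37, 29)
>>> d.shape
(29, 29, 31, 29, 31)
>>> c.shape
(13, 13, 2, 29)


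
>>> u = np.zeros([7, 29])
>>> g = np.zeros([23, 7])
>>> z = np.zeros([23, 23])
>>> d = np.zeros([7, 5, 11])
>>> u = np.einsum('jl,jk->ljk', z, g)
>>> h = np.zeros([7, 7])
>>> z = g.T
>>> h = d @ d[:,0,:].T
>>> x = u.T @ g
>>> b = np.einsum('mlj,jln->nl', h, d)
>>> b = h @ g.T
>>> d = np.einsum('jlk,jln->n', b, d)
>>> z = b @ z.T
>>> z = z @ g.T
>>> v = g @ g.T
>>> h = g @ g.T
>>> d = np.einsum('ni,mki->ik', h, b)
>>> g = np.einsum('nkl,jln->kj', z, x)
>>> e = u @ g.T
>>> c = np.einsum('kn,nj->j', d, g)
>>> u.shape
(23, 23, 7)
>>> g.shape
(5, 7)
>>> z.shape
(7, 5, 23)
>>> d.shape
(23, 5)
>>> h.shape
(23, 23)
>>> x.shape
(7, 23, 7)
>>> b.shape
(7, 5, 23)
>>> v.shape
(23, 23)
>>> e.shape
(23, 23, 5)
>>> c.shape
(7,)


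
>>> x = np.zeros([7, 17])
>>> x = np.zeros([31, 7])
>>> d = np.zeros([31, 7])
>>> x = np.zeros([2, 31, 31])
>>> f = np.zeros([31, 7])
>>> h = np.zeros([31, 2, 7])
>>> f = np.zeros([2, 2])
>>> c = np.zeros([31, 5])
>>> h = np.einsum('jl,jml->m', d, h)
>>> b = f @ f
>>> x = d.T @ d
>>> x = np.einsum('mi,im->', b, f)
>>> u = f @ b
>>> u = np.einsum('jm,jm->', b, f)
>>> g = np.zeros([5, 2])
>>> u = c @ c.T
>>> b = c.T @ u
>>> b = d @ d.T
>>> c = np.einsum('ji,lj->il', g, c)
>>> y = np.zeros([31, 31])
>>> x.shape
()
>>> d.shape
(31, 7)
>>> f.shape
(2, 2)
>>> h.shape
(2,)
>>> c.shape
(2, 31)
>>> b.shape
(31, 31)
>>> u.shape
(31, 31)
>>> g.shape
(5, 2)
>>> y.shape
(31, 31)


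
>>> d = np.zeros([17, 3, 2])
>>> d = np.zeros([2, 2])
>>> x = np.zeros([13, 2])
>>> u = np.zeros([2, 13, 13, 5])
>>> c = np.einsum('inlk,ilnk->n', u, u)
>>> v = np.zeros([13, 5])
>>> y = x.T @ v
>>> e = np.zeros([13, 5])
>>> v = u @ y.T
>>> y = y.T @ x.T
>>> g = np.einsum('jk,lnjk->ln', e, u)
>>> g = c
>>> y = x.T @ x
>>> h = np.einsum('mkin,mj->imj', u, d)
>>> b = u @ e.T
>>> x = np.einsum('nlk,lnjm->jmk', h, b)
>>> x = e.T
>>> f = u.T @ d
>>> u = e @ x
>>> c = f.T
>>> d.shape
(2, 2)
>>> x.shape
(5, 13)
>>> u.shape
(13, 13)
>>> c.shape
(2, 13, 13, 5)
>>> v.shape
(2, 13, 13, 2)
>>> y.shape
(2, 2)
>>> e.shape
(13, 5)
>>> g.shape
(13,)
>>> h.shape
(13, 2, 2)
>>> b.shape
(2, 13, 13, 13)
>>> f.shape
(5, 13, 13, 2)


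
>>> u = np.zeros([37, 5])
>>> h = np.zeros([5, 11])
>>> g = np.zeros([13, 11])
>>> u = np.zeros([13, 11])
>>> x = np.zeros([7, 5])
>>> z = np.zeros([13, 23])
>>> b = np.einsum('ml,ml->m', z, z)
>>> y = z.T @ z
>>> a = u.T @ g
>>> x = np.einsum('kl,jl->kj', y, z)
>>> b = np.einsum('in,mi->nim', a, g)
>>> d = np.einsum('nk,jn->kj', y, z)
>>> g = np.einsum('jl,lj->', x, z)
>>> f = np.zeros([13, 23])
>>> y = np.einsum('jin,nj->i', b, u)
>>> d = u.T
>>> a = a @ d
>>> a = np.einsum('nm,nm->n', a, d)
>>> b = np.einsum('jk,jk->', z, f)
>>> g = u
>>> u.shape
(13, 11)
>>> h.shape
(5, 11)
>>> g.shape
(13, 11)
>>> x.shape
(23, 13)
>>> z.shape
(13, 23)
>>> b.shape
()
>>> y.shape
(11,)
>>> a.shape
(11,)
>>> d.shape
(11, 13)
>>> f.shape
(13, 23)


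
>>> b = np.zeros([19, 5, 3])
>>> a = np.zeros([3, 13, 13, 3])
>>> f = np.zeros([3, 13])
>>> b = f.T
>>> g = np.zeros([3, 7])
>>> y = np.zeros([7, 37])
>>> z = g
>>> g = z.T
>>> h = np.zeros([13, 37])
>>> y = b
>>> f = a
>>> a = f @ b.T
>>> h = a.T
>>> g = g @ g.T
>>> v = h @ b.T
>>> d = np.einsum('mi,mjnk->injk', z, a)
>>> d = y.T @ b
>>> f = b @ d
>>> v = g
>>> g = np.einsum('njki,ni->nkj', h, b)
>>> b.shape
(13, 3)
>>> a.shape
(3, 13, 13, 13)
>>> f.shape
(13, 3)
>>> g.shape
(13, 13, 13)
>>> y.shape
(13, 3)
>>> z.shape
(3, 7)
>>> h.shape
(13, 13, 13, 3)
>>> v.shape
(7, 7)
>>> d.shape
(3, 3)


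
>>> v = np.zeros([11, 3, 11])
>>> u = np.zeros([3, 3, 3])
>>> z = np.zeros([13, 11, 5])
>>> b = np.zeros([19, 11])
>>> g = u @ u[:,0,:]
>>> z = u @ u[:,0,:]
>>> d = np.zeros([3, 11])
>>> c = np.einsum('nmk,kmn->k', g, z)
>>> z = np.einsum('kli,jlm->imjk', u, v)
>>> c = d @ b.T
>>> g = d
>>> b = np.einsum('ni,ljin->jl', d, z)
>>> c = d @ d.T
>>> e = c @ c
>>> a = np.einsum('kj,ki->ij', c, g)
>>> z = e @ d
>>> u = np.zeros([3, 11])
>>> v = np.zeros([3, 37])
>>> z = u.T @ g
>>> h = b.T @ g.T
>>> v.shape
(3, 37)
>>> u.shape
(3, 11)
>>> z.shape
(11, 11)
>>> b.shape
(11, 3)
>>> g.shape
(3, 11)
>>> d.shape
(3, 11)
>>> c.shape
(3, 3)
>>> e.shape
(3, 3)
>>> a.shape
(11, 3)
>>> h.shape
(3, 3)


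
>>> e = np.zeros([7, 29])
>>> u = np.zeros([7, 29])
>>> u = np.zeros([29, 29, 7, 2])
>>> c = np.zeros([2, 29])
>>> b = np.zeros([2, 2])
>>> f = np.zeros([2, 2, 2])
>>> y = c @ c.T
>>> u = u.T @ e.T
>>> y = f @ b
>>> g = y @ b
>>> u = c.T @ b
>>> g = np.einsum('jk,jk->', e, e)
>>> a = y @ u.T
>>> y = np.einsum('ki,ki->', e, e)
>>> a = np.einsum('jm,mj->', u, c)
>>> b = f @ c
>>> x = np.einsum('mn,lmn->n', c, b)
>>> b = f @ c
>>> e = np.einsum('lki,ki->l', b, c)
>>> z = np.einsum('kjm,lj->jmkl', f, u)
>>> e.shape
(2,)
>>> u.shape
(29, 2)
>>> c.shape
(2, 29)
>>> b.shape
(2, 2, 29)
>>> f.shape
(2, 2, 2)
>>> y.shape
()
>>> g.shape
()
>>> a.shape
()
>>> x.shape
(29,)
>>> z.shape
(2, 2, 2, 29)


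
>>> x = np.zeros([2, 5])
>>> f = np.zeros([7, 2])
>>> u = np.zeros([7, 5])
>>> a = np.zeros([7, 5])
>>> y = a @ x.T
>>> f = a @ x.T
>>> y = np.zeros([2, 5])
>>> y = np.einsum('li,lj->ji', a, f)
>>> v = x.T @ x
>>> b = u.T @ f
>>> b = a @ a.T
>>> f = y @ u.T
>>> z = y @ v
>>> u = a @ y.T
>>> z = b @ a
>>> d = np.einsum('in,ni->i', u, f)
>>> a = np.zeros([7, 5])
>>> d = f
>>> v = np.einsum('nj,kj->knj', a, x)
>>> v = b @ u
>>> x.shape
(2, 5)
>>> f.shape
(2, 7)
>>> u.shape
(7, 2)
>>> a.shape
(7, 5)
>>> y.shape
(2, 5)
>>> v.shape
(7, 2)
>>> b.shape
(7, 7)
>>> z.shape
(7, 5)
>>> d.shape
(2, 7)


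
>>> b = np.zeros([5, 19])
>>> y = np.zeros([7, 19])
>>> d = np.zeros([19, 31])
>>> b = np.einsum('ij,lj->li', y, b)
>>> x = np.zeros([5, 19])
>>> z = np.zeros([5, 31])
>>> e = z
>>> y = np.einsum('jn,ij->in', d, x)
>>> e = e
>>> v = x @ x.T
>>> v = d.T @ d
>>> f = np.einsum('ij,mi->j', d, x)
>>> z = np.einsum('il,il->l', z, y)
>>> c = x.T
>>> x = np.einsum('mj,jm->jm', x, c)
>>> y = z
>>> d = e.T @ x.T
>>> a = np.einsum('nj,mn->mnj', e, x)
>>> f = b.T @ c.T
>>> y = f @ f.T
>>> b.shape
(5, 7)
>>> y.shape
(7, 7)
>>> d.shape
(31, 19)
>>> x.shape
(19, 5)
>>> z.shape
(31,)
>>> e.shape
(5, 31)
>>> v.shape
(31, 31)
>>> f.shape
(7, 19)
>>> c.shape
(19, 5)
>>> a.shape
(19, 5, 31)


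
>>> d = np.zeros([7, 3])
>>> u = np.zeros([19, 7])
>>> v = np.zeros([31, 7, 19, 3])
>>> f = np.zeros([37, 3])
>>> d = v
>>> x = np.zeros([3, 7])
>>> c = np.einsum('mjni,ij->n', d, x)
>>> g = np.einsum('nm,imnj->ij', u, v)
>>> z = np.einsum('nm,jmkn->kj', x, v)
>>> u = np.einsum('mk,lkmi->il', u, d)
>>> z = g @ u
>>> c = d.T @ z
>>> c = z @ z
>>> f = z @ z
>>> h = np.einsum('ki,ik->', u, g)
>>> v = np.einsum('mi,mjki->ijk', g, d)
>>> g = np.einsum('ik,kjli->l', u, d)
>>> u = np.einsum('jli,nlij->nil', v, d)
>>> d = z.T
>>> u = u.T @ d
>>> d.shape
(31, 31)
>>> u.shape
(7, 19, 31)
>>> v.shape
(3, 7, 19)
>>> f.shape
(31, 31)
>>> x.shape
(3, 7)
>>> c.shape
(31, 31)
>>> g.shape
(19,)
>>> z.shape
(31, 31)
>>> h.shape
()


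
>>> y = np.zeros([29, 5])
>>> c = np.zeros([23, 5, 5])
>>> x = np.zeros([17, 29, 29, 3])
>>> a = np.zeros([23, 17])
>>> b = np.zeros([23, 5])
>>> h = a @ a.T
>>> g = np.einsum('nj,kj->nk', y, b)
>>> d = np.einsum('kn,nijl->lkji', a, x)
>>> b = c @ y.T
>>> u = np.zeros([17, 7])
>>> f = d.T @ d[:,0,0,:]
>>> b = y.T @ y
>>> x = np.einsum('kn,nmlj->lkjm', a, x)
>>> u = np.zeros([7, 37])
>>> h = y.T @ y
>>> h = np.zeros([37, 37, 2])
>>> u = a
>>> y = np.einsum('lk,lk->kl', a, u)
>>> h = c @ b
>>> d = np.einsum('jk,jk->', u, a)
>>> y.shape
(17, 23)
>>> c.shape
(23, 5, 5)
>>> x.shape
(29, 23, 3, 29)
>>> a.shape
(23, 17)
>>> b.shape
(5, 5)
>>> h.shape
(23, 5, 5)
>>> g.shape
(29, 23)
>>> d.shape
()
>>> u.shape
(23, 17)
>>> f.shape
(29, 29, 23, 29)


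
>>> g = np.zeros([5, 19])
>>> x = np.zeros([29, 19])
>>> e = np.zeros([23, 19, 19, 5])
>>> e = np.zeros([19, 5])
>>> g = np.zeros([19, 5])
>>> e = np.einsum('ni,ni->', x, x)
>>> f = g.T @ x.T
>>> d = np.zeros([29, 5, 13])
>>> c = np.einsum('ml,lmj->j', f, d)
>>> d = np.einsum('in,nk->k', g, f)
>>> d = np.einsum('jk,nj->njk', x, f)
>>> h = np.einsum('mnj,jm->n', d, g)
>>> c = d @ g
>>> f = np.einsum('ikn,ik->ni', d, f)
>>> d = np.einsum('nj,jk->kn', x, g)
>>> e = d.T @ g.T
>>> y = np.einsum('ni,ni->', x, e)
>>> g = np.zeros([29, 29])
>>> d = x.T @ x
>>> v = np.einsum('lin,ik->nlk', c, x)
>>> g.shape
(29, 29)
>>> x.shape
(29, 19)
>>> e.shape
(29, 19)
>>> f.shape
(19, 5)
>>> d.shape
(19, 19)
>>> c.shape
(5, 29, 5)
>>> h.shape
(29,)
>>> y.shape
()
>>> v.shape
(5, 5, 19)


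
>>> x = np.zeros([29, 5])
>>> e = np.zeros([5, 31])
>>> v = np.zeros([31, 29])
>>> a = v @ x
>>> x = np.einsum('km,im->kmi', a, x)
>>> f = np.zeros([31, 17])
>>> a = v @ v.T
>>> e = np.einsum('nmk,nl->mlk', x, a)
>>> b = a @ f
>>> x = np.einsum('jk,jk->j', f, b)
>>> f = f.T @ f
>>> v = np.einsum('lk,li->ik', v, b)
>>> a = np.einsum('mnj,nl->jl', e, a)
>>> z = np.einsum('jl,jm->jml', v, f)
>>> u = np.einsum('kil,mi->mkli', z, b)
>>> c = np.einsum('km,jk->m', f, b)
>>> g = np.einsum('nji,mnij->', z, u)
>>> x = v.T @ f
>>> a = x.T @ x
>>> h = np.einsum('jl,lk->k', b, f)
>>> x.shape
(29, 17)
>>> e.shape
(5, 31, 29)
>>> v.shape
(17, 29)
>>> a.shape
(17, 17)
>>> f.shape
(17, 17)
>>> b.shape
(31, 17)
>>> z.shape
(17, 17, 29)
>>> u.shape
(31, 17, 29, 17)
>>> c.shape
(17,)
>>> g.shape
()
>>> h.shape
(17,)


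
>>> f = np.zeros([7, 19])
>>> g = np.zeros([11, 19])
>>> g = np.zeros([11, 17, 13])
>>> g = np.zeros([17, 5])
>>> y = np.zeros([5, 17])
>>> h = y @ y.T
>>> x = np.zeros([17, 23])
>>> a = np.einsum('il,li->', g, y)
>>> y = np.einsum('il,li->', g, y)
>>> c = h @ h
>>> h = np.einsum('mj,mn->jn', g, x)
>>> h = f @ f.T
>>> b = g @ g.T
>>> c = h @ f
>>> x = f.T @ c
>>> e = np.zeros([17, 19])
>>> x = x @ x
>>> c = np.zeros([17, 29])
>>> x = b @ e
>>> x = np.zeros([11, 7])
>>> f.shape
(7, 19)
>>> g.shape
(17, 5)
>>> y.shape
()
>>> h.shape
(7, 7)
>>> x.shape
(11, 7)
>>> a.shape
()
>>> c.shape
(17, 29)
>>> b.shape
(17, 17)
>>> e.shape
(17, 19)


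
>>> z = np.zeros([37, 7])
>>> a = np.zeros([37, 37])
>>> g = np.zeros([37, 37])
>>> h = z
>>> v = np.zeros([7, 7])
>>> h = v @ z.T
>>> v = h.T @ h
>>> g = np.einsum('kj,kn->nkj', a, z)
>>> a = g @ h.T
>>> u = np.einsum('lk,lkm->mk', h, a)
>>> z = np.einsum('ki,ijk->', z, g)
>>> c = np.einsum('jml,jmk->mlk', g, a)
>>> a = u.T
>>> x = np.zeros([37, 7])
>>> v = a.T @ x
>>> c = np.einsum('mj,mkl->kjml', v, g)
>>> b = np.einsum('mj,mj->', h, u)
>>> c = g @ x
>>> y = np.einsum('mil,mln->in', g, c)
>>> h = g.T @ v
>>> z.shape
()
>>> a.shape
(37, 7)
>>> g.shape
(7, 37, 37)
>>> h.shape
(37, 37, 7)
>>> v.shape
(7, 7)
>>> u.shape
(7, 37)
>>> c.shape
(7, 37, 7)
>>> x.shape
(37, 7)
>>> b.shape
()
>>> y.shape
(37, 7)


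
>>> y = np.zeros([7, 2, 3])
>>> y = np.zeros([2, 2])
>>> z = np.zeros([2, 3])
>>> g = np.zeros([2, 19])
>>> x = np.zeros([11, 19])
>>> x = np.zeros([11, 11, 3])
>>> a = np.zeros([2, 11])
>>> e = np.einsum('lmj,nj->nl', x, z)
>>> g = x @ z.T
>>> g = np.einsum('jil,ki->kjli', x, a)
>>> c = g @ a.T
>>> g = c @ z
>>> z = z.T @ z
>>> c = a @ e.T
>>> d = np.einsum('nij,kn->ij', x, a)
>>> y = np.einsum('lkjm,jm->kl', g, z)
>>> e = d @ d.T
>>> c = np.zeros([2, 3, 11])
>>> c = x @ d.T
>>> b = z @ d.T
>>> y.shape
(11, 2)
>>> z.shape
(3, 3)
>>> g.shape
(2, 11, 3, 3)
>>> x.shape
(11, 11, 3)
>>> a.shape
(2, 11)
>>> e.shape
(11, 11)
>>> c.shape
(11, 11, 11)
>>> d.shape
(11, 3)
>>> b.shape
(3, 11)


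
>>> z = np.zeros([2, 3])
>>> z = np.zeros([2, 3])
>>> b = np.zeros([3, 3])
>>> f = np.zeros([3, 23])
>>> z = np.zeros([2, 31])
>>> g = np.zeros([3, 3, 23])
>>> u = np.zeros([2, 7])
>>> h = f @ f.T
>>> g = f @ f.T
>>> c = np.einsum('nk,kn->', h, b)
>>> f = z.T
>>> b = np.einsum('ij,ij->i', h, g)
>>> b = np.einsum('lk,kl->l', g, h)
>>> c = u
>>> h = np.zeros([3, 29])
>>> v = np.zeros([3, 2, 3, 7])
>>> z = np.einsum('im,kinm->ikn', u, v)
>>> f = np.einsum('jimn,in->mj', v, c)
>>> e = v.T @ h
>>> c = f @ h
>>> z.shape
(2, 3, 3)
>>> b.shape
(3,)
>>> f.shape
(3, 3)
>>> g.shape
(3, 3)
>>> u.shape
(2, 7)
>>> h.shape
(3, 29)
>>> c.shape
(3, 29)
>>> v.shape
(3, 2, 3, 7)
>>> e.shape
(7, 3, 2, 29)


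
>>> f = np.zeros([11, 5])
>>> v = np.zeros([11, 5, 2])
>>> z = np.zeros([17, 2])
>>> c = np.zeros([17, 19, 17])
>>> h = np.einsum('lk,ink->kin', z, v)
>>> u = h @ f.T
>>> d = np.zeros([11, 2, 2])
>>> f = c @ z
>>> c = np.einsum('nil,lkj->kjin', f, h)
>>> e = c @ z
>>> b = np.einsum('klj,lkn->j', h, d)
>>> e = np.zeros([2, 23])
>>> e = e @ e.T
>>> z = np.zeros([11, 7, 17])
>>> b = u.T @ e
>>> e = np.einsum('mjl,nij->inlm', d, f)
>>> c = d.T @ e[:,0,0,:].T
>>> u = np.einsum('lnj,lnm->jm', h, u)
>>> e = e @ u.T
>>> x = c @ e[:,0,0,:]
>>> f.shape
(17, 19, 2)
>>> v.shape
(11, 5, 2)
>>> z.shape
(11, 7, 17)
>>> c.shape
(2, 2, 19)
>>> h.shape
(2, 11, 5)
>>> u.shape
(5, 11)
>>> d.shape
(11, 2, 2)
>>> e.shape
(19, 17, 2, 5)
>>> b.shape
(11, 11, 2)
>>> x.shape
(2, 2, 5)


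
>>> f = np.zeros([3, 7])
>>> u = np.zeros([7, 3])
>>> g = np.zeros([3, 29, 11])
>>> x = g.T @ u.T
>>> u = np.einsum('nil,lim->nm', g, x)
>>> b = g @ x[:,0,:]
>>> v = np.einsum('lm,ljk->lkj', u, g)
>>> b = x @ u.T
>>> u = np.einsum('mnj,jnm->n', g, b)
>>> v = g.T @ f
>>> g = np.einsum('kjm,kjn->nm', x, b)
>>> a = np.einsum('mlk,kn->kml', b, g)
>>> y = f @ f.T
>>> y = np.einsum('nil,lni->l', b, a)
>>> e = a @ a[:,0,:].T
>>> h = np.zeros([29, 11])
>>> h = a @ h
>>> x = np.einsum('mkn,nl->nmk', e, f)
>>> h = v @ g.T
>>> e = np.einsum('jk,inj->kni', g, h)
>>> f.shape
(3, 7)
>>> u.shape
(29,)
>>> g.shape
(3, 7)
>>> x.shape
(3, 3, 11)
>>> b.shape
(11, 29, 3)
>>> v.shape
(11, 29, 7)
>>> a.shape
(3, 11, 29)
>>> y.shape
(3,)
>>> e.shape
(7, 29, 11)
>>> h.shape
(11, 29, 3)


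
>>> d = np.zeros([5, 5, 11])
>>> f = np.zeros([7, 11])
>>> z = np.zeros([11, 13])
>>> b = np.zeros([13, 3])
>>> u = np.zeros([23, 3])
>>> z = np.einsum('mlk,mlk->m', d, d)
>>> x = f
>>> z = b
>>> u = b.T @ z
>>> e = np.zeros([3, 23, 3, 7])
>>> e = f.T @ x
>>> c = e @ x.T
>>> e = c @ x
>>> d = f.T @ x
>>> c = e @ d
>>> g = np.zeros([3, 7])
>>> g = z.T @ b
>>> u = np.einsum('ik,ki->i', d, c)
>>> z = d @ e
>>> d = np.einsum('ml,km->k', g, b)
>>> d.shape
(13,)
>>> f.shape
(7, 11)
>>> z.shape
(11, 11)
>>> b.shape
(13, 3)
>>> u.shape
(11,)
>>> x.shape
(7, 11)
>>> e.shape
(11, 11)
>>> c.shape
(11, 11)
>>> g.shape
(3, 3)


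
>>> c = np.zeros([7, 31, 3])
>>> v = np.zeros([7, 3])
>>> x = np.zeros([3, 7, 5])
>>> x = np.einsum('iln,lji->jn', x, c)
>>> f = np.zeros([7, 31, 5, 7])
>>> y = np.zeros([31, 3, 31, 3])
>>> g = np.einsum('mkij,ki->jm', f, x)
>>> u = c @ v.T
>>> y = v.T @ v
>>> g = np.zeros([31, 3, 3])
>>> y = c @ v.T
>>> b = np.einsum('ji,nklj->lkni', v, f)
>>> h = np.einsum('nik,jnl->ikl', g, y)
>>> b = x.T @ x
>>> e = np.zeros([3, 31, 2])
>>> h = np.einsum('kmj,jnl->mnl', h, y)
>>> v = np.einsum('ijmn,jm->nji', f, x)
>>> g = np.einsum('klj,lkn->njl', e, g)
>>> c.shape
(7, 31, 3)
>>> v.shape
(7, 31, 7)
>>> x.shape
(31, 5)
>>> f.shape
(7, 31, 5, 7)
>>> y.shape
(7, 31, 7)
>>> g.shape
(3, 2, 31)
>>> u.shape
(7, 31, 7)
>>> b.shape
(5, 5)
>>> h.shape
(3, 31, 7)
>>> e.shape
(3, 31, 2)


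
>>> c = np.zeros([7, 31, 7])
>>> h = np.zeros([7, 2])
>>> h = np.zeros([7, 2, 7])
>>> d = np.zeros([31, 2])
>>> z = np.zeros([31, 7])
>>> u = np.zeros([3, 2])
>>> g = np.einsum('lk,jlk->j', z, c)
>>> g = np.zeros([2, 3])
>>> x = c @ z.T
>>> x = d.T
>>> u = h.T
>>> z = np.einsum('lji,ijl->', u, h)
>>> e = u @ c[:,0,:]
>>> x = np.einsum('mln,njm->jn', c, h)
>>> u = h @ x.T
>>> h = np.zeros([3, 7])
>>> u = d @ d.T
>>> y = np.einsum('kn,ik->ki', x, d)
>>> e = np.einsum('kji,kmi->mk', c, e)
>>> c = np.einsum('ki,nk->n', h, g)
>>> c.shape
(2,)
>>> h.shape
(3, 7)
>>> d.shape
(31, 2)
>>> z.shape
()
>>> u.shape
(31, 31)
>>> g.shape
(2, 3)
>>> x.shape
(2, 7)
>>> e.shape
(2, 7)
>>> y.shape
(2, 31)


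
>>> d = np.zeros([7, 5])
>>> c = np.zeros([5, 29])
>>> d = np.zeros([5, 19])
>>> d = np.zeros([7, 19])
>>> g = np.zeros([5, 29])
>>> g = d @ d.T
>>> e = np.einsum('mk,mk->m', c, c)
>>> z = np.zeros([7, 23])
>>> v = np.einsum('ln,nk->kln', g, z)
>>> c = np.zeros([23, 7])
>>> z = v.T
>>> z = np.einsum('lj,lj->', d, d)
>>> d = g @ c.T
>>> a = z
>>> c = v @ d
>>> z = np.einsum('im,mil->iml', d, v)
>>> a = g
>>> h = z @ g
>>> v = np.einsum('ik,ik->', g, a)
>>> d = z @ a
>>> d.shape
(7, 23, 7)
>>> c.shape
(23, 7, 23)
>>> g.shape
(7, 7)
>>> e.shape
(5,)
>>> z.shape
(7, 23, 7)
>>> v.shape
()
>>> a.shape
(7, 7)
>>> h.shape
(7, 23, 7)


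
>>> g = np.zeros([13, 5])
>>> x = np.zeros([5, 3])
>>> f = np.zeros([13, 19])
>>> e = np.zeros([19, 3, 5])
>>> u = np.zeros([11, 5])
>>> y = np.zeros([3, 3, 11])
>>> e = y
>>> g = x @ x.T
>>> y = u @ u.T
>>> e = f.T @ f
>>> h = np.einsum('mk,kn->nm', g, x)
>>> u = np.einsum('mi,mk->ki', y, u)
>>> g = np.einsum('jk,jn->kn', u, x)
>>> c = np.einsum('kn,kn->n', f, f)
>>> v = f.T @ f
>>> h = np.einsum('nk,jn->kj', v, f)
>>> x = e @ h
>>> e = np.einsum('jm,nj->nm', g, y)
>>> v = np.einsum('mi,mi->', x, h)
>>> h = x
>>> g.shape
(11, 3)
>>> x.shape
(19, 13)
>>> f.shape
(13, 19)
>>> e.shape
(11, 3)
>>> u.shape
(5, 11)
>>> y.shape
(11, 11)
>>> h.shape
(19, 13)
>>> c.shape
(19,)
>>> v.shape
()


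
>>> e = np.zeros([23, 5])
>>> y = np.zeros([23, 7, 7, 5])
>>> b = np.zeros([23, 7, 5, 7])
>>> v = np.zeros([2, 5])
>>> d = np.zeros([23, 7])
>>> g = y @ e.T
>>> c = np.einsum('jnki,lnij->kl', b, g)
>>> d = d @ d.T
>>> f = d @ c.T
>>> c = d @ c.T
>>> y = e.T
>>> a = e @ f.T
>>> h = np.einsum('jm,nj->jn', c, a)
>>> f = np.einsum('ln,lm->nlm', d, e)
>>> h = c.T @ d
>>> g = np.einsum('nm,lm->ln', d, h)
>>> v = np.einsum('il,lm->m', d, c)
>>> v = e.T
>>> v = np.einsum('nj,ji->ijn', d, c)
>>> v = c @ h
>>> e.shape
(23, 5)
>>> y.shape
(5, 23)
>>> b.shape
(23, 7, 5, 7)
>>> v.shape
(23, 23)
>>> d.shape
(23, 23)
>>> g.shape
(5, 23)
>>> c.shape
(23, 5)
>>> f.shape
(23, 23, 5)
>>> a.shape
(23, 23)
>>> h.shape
(5, 23)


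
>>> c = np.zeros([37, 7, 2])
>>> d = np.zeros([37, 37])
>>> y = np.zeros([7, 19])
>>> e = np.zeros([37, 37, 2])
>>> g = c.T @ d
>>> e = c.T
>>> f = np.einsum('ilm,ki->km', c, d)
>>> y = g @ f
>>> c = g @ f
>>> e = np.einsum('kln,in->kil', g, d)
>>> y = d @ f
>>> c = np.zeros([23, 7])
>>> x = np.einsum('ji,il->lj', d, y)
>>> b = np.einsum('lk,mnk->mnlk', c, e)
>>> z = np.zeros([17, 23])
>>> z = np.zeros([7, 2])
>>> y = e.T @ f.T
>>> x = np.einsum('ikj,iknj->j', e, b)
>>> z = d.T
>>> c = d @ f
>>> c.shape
(37, 2)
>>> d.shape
(37, 37)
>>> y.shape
(7, 37, 37)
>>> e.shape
(2, 37, 7)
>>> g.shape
(2, 7, 37)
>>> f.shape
(37, 2)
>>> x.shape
(7,)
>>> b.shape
(2, 37, 23, 7)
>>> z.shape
(37, 37)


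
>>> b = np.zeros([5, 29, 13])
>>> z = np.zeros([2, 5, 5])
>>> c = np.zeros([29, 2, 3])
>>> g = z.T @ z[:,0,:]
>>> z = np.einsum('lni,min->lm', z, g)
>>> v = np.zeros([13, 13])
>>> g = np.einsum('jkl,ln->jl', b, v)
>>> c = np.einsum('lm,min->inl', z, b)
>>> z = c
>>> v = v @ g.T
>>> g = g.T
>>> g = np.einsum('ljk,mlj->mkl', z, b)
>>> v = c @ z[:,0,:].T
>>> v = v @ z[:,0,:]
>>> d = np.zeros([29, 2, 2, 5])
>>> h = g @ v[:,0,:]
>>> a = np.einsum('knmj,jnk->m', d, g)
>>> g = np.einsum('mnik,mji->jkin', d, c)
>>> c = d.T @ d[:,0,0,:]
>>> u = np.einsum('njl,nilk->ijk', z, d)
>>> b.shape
(5, 29, 13)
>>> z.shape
(29, 13, 2)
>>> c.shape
(5, 2, 2, 5)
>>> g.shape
(13, 5, 2, 2)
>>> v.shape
(29, 13, 2)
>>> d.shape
(29, 2, 2, 5)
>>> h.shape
(5, 2, 2)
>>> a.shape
(2,)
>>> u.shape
(2, 13, 5)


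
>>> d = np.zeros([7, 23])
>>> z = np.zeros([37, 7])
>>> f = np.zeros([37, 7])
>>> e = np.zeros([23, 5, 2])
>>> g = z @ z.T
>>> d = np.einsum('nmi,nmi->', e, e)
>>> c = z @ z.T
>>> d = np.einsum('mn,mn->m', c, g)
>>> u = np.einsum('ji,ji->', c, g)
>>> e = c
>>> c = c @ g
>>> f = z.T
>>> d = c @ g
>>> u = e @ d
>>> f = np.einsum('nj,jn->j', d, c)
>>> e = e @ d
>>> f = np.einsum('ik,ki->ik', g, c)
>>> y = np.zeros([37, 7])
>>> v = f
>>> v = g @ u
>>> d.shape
(37, 37)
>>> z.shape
(37, 7)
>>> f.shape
(37, 37)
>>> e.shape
(37, 37)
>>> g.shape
(37, 37)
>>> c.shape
(37, 37)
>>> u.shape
(37, 37)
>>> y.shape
(37, 7)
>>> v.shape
(37, 37)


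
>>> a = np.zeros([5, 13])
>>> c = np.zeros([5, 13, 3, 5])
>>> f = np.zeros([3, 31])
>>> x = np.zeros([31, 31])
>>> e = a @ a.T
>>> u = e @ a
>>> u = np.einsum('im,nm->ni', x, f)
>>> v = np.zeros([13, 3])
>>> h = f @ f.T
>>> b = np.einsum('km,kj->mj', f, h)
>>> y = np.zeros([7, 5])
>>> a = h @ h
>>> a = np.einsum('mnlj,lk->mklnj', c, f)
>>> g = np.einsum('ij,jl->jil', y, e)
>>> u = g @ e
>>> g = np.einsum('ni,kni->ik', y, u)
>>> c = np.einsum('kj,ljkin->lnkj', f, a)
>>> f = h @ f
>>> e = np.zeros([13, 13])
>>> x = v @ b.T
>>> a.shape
(5, 31, 3, 13, 5)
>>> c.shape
(5, 5, 3, 31)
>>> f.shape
(3, 31)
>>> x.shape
(13, 31)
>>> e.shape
(13, 13)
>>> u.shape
(5, 7, 5)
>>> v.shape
(13, 3)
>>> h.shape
(3, 3)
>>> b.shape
(31, 3)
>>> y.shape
(7, 5)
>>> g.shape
(5, 5)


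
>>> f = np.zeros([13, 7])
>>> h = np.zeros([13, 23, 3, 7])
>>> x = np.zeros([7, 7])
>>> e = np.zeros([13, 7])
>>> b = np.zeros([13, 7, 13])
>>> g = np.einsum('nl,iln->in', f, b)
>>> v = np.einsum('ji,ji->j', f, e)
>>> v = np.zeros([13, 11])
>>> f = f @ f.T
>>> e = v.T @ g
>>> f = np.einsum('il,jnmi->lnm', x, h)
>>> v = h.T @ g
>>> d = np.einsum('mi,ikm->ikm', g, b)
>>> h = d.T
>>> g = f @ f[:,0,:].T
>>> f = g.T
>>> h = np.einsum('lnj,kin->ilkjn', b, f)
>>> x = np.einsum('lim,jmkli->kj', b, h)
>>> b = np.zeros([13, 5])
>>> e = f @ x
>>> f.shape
(7, 23, 7)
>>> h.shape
(23, 13, 7, 13, 7)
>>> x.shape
(7, 23)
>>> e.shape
(7, 23, 23)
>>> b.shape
(13, 5)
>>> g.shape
(7, 23, 7)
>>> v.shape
(7, 3, 23, 13)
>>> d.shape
(13, 7, 13)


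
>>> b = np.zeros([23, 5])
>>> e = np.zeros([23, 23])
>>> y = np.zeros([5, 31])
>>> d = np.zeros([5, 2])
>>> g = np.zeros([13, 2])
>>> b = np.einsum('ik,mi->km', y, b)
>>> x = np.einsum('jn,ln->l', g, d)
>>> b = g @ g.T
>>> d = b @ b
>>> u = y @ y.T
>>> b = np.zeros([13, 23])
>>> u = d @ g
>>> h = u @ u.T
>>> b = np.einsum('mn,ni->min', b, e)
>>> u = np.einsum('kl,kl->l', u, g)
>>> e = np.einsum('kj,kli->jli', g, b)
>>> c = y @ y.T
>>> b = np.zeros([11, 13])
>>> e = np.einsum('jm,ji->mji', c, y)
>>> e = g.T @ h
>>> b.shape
(11, 13)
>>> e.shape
(2, 13)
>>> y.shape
(5, 31)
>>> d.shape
(13, 13)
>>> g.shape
(13, 2)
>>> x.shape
(5,)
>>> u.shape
(2,)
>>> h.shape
(13, 13)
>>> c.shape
(5, 5)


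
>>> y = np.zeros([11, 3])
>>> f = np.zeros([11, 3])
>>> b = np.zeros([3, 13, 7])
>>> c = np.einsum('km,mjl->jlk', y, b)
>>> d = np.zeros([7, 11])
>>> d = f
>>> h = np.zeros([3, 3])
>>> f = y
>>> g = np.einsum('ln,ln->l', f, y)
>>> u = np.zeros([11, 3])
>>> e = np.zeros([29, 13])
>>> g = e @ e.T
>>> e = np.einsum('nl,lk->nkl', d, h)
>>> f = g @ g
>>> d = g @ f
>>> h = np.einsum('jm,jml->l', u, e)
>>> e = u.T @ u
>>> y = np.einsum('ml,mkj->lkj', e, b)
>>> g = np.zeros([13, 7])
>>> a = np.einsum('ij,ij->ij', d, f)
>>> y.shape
(3, 13, 7)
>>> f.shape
(29, 29)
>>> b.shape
(3, 13, 7)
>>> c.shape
(13, 7, 11)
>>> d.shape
(29, 29)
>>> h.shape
(3,)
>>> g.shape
(13, 7)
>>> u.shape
(11, 3)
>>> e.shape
(3, 3)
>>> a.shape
(29, 29)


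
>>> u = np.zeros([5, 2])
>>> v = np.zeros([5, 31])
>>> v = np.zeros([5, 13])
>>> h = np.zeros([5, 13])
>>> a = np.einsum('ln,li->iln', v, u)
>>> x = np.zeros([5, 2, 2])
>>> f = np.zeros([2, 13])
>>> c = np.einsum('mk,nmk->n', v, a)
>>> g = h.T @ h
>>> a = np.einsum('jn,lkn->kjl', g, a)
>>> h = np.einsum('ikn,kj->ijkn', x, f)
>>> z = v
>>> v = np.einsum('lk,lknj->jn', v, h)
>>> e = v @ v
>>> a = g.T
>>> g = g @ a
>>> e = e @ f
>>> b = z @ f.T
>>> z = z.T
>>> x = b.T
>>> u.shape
(5, 2)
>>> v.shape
(2, 2)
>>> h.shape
(5, 13, 2, 2)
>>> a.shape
(13, 13)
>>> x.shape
(2, 5)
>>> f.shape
(2, 13)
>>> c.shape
(2,)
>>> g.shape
(13, 13)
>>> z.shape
(13, 5)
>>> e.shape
(2, 13)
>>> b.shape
(5, 2)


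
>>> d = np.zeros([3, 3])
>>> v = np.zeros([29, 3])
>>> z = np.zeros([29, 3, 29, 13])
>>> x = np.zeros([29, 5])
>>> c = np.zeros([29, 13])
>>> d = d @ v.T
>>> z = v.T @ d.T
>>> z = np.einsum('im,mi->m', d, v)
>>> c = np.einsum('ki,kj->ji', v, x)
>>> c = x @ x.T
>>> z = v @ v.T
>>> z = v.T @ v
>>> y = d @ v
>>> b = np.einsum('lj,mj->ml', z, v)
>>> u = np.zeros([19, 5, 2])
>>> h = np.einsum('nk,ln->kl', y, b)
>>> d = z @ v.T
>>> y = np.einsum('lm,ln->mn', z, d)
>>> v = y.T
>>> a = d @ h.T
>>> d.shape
(3, 29)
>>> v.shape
(29, 3)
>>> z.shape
(3, 3)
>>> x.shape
(29, 5)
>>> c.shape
(29, 29)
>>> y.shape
(3, 29)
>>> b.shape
(29, 3)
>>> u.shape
(19, 5, 2)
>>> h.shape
(3, 29)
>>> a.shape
(3, 3)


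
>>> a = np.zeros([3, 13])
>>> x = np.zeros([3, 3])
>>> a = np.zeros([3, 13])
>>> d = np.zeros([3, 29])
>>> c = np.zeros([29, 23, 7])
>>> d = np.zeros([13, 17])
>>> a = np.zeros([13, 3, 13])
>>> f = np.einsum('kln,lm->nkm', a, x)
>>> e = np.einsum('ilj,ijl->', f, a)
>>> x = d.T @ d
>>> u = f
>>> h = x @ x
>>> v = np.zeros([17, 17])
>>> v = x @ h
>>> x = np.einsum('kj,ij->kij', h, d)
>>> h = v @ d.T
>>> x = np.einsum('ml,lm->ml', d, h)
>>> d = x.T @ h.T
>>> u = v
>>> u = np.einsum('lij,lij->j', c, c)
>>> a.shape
(13, 3, 13)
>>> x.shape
(13, 17)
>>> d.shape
(17, 17)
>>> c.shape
(29, 23, 7)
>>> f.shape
(13, 13, 3)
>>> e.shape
()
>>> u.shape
(7,)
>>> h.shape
(17, 13)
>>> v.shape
(17, 17)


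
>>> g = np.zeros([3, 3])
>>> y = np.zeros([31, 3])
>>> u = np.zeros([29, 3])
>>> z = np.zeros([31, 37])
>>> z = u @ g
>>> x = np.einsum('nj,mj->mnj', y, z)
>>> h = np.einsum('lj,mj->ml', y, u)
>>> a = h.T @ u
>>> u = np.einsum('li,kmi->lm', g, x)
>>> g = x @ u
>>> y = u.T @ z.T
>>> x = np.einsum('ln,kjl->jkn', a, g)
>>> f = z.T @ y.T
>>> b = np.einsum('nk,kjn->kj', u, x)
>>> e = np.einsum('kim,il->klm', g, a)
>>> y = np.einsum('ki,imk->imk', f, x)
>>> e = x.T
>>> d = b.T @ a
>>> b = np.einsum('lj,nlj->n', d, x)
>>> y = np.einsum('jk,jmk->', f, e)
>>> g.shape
(29, 31, 31)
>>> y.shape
()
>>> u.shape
(3, 31)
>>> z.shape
(29, 3)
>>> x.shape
(31, 29, 3)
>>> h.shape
(29, 31)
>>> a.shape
(31, 3)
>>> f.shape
(3, 31)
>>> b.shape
(31,)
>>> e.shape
(3, 29, 31)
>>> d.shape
(29, 3)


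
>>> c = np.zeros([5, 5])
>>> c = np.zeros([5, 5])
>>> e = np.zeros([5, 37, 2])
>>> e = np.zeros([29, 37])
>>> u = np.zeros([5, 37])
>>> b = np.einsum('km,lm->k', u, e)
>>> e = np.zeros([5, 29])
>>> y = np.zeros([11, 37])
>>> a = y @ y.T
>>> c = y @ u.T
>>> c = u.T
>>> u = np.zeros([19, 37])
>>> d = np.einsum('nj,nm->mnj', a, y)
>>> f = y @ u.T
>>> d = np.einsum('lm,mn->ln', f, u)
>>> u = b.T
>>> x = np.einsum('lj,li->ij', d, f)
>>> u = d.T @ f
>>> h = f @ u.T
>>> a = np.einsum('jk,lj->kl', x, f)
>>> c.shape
(37, 5)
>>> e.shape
(5, 29)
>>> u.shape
(37, 19)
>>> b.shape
(5,)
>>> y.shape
(11, 37)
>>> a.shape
(37, 11)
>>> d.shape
(11, 37)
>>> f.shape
(11, 19)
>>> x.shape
(19, 37)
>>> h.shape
(11, 37)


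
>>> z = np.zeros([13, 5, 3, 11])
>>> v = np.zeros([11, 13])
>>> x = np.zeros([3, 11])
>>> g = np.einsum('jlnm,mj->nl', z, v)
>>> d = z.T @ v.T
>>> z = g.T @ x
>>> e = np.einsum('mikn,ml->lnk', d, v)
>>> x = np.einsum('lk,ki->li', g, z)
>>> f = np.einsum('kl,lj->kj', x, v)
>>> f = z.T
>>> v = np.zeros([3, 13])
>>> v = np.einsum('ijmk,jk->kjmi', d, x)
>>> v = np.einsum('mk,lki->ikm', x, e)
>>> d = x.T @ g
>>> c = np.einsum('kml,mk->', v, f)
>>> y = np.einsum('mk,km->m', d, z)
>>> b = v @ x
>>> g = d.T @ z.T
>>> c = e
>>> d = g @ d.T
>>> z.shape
(5, 11)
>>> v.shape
(5, 11, 3)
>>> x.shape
(3, 11)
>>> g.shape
(5, 5)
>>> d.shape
(5, 11)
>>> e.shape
(13, 11, 5)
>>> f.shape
(11, 5)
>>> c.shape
(13, 11, 5)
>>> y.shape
(11,)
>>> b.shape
(5, 11, 11)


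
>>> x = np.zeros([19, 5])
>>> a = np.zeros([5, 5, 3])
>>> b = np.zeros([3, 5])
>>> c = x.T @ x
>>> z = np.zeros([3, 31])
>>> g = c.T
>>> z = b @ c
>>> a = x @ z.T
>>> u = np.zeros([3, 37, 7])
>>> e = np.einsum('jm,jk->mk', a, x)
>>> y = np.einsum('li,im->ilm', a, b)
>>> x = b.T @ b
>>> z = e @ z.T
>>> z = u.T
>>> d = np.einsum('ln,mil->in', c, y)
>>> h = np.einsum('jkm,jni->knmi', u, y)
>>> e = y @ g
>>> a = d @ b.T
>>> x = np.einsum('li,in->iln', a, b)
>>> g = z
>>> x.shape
(3, 19, 5)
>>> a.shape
(19, 3)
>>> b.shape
(3, 5)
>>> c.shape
(5, 5)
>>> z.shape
(7, 37, 3)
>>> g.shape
(7, 37, 3)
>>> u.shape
(3, 37, 7)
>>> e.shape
(3, 19, 5)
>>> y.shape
(3, 19, 5)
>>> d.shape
(19, 5)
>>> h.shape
(37, 19, 7, 5)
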